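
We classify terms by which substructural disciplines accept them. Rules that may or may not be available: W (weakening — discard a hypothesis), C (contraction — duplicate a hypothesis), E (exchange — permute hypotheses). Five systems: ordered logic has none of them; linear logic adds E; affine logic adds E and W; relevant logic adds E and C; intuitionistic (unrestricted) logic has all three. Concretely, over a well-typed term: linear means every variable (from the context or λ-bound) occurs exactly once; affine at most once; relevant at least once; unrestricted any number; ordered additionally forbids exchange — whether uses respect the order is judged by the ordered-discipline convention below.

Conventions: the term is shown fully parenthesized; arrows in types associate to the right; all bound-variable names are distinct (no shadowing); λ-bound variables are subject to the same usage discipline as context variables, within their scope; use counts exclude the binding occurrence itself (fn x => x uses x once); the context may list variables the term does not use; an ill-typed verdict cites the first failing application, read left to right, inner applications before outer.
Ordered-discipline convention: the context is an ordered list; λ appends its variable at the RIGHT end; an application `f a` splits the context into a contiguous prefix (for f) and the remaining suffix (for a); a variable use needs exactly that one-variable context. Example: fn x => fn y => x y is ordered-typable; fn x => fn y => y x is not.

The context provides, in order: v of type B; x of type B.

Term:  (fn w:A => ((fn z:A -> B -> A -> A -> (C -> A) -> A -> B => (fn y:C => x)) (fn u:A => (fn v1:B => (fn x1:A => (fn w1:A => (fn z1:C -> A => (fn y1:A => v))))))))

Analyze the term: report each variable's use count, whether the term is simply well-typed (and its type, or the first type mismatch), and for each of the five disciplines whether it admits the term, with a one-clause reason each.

usage: v ×1, x ×1, w [bound] ×0, z [bound] ×0, y [bound] ×0, u [bound] ×0, v1 [bound] ×0, x1 [bound] ×0, w1 [bound] ×0, z1 [bound] ×0, y1 [bound] ×0
order of uses: x, v
typing: the term checks, with type A -> C -> B
ordered: ✗, unused: w, z, y, u, v1, x1, w1, z1, y1 — weakening required
linear: ✗, unused: w, z, y, u, v1, x1, w1, z1, y1 — weakening required
affine: ✓, v, x, w, z, y, u, v1, x1, w1, z1, y1: no repeats, contraction unneeded
relevant: ✗, unused: w, z, y, u, v1, x1, w1, z1, y1 — weakening required
unrestricted: ✓, simply typable at A -> C -> B; W, C, E all held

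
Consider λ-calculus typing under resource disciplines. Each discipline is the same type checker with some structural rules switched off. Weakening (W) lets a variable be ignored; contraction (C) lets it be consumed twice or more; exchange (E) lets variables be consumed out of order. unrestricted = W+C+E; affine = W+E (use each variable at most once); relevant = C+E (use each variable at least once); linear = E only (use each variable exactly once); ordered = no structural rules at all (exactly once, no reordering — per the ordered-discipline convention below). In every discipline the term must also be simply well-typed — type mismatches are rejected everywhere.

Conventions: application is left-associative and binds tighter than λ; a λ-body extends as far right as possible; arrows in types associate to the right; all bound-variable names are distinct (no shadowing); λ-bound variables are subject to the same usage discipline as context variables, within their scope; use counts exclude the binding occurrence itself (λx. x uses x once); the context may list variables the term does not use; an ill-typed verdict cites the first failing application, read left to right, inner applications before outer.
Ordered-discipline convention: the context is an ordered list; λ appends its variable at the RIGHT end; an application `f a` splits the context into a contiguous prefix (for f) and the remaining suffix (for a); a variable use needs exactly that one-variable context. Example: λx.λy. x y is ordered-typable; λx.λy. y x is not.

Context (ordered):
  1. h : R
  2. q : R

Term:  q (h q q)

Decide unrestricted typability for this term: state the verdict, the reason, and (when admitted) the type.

no — the type mismatch rejects it
counts: h=1, q=3
use order (left to right): q, h, q, q
typing: ill-typed: non-arrow in function slot: R
across the five disciplines: ordered ✗ | linear ✗ | affine ✗ | relevant ✗ | unrestricted ✗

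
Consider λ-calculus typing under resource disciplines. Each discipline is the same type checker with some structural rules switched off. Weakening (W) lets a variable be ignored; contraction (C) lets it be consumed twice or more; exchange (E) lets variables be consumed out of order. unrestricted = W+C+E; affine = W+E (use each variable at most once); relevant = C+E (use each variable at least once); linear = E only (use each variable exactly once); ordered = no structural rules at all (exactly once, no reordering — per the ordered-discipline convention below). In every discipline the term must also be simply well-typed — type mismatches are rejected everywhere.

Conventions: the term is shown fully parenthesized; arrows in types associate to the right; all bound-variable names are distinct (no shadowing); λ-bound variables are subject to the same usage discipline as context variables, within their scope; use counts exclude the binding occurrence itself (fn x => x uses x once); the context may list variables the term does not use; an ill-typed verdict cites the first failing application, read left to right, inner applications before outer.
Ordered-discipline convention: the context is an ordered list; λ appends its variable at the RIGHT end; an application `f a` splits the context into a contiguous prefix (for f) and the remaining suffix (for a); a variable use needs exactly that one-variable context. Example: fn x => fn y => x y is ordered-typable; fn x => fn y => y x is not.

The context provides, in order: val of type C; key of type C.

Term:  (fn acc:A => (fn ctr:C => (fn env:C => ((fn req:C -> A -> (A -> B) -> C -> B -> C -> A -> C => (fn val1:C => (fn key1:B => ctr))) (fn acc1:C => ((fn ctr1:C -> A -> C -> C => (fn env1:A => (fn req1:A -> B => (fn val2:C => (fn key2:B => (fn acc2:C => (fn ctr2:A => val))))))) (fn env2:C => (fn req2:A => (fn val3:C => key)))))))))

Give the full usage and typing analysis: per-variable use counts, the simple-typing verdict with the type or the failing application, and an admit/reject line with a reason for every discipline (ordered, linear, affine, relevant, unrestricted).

usage: val: 1×; key: 1×; acc (bound): 0×; ctr (bound): 1×; env (bound): 0×; req (bound): 0×; val1 (bound): 0×; key1 (bound): 0×; acc1 (bound): 0×; ctr1 (bound): 0×; env1 (bound): 0×; req1 (bound): 0×; val2 (bound): 0×; key2 (bound): 0×; acc2 (bound): 0×; ctr2 (bound): 0×; env2 (bound): 0×; req2 (bound): 0×; val3 (bound): 0×
order of uses: ctr, val, key
typing: well-typed — term : A -> C -> C -> C -> B -> C
ordered: ✗ — needs weakening: acc, env, req, val1, key1, acc1, ctr1, env1, req1, val2, key2, acc2, ctr2, env2, req2, val3 unused
linear: ✗ — needs weakening: acc, env, req, val1, key1, acc1, ctr1, env1, req1, val2, key2, acc2, ctr2, env2, req2, val3 unused
affine: ✓ — no duplicate uses among val, key, acc, ctr, env, req, val1, key1, acc1, ctr1, env1, req1, val2, key2, acc2, ctr2, env2, req2, val3
relevant: ✗ — needs weakening: acc, env, req, val1, key1, acc1, ctr1, env1, req1, val2, key2, acc2, ctr2, env2, req2, val3 unused
unrestricted: ✓ — type-checks (A -> C -> C -> C -> B -> C) and nothing is barred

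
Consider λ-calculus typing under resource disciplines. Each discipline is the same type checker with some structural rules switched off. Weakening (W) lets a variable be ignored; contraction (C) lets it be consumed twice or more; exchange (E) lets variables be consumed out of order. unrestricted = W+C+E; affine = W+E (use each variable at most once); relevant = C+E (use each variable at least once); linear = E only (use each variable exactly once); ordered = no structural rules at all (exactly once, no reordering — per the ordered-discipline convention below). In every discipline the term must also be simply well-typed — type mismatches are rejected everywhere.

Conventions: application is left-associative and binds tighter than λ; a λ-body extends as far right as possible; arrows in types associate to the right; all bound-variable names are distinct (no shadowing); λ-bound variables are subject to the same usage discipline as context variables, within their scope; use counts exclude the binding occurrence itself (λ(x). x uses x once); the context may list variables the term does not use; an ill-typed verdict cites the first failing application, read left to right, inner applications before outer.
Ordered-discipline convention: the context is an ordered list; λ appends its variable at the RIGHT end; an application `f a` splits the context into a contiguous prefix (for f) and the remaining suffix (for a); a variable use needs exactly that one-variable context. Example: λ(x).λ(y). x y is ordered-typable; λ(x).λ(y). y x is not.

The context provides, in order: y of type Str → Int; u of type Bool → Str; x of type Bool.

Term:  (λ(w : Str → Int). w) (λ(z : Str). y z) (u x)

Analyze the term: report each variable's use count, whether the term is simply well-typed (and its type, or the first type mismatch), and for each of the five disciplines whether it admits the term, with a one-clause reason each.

variable uses: y: 1×; u: 1×; x: 1×; w (bound): 1×; z (bound): 1×
use order (left to right): w, y, z, u, x
typing: well-typed — term : Int
ordered ✓ (one use each (y, u, x, w, z); ordered split holds)
linear ✓ (y, u, x, w, z: one use apiece)
affine ✓ (at most one use each (y, u, x, w, z))
relevant ✓ (at least one use each (y, u, x, w, z))
unrestricted ✓ (type-checks (Int) and nothing is barred)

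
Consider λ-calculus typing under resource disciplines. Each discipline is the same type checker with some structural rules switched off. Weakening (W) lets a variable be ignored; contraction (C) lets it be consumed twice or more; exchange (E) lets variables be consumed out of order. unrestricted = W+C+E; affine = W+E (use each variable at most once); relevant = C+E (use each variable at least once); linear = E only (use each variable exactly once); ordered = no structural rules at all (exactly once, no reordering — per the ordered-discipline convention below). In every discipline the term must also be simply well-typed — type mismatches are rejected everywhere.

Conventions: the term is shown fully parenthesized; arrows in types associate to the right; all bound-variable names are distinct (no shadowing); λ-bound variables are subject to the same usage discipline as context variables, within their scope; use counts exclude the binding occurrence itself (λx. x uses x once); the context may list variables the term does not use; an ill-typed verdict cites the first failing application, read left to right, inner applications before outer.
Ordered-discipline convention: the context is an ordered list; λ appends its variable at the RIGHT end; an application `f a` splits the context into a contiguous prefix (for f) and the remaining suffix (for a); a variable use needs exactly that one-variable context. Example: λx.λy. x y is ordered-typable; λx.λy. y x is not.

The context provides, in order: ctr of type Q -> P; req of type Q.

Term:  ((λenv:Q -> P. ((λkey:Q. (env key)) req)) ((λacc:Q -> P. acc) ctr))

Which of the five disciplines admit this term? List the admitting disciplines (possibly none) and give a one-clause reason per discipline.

admitted in: linear, affine, relevant, unrestricted
use counts: ctr: 1; req: 1; env (bound): 1; key (bound): 1; acc (bound): 1
use order (left to right): env, key, req, acc, ctr
typing: well-typed at P
ordered: ✗, use order env, key, req, acc, ctr needs exchange
linear: ✓, ctr, req, env, key, acc: one use apiece
affine: ✓, no duplicate uses among ctr, req, env, key, acc
relevant: ✓, none of ctr, req, env, key, acc goes unused
unrestricted: ✓, type-checks (P) and nothing is barred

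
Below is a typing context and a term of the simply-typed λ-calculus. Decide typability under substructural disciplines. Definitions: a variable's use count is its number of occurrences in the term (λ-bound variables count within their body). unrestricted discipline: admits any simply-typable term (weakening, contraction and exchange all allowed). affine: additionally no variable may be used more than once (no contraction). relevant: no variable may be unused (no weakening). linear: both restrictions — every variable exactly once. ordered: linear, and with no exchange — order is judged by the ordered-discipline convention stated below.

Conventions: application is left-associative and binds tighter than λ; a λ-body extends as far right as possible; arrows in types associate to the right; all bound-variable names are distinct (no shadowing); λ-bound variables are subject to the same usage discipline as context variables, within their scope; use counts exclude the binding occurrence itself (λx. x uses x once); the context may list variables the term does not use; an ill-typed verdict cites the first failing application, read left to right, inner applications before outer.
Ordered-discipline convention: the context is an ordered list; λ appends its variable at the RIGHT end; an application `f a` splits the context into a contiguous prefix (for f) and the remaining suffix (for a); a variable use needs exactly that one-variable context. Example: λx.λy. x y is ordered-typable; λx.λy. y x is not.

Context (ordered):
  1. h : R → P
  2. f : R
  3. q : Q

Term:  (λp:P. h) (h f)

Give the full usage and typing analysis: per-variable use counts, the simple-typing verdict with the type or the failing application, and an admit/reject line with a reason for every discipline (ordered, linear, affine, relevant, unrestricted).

usage: h=2; f=1; q=0; p (bound)=0
left-to-right use order: h, h, f
typing: well-typed — term : R → P
ordered ✗ (needs contraction — h ×2; unused: q, p — weakening required)
linear ✗ (needs contraction — h ×2; unused: q, p — weakening required)
affine ✗ (needs contraction — h ×2)
relevant ✗ (unused: q, p — weakening required)
unrestricted ✓ (simply typable at R → P; W, C, E all held)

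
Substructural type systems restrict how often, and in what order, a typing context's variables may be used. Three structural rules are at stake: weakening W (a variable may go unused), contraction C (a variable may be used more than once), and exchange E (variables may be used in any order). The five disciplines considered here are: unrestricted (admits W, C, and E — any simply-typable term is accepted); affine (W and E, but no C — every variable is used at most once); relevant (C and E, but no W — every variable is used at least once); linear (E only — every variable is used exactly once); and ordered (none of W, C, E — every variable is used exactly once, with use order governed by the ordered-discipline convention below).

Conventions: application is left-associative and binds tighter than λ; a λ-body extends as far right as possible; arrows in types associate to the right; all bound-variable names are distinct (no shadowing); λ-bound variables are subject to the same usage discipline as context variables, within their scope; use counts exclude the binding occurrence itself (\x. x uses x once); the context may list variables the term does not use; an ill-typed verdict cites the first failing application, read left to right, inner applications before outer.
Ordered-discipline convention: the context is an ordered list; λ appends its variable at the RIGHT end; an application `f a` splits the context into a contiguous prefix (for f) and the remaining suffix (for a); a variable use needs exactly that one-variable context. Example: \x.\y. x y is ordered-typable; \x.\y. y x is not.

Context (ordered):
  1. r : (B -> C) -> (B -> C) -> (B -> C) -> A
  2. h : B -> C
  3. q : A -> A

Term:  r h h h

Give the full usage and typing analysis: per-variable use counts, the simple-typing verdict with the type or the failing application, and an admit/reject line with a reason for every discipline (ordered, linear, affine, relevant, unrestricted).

counts: r: 1, h: 3, q: 0
left-to-right use order: r, h, h, h
typing: well-typed — term : A
ordered: ✗ — uses contraction: h ×3; needs weakening: q unused
linear: ✗ — uses contraction: h ×3; needs weakening: q unused
affine: ✗ — uses contraction: h ×3
relevant: ✗ — needs weakening: q unused
unrestricted: ✓ — typability at A is all that's needed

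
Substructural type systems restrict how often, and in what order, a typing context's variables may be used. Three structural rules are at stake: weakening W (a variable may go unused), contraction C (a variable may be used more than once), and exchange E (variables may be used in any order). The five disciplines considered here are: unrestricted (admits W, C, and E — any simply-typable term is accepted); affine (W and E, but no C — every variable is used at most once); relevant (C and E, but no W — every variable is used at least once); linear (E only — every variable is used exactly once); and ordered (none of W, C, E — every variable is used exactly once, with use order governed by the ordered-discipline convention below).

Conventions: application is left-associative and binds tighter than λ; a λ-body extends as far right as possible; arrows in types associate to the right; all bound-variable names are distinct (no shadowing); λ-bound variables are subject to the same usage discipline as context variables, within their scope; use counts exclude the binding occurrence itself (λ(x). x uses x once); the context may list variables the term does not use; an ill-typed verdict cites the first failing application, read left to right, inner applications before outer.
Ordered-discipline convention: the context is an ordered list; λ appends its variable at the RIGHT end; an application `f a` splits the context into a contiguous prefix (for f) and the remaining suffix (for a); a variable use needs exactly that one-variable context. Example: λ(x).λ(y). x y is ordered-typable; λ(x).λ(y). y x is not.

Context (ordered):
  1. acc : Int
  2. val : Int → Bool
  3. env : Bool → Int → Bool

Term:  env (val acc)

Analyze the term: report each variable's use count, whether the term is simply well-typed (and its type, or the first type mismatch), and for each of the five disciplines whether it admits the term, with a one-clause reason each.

use counts: acc: 1; val: 1; env: 1
order of uses: env, val, acc
typing: the term checks, with type Int → Bool
ordered ✗ (use order env, val, acc needs exchange)
linear ✓ (each of acc, val, env used exactly once)
affine ✓ (no duplicate uses among acc, val, env)
relevant ✓ (acc, val, env: all used, weakening unneeded)
unrestricted ✓ (simply typable at Int → Bool; W, C, E all held)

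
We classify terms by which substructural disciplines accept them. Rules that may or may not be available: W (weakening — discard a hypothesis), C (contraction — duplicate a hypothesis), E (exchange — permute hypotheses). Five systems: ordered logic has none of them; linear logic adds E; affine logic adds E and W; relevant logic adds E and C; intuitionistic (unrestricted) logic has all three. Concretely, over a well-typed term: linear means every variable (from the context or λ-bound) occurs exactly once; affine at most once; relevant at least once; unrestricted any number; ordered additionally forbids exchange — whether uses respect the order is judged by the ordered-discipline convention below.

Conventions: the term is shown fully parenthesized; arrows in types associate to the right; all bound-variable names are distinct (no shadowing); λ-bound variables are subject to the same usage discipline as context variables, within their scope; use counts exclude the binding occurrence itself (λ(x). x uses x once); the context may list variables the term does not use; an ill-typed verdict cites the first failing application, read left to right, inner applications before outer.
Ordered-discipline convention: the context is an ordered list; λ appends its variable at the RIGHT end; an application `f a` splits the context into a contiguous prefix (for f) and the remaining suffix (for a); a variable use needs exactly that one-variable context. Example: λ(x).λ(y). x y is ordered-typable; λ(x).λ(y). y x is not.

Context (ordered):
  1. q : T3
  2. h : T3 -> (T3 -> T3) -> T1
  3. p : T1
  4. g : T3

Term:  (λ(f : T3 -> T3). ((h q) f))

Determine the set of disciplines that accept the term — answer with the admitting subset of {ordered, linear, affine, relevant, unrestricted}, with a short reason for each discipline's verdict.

admitted in: affine, unrestricted
use counts: q=1; h=1; p=0; g=0; f [bound]=1
order of uses: h, q, f
typing: well-typed — term : (T3 -> T3) -> T1
ordered: ✗, p, g left unused
linear: ✗, p, g left unused
affine: ✓, q, h, p, g, f: no repeats, contraction unneeded
relevant: ✗, p, g left unused
unrestricted: ✓, well-typed at (T3 -> T3) -> T1; no restrictions here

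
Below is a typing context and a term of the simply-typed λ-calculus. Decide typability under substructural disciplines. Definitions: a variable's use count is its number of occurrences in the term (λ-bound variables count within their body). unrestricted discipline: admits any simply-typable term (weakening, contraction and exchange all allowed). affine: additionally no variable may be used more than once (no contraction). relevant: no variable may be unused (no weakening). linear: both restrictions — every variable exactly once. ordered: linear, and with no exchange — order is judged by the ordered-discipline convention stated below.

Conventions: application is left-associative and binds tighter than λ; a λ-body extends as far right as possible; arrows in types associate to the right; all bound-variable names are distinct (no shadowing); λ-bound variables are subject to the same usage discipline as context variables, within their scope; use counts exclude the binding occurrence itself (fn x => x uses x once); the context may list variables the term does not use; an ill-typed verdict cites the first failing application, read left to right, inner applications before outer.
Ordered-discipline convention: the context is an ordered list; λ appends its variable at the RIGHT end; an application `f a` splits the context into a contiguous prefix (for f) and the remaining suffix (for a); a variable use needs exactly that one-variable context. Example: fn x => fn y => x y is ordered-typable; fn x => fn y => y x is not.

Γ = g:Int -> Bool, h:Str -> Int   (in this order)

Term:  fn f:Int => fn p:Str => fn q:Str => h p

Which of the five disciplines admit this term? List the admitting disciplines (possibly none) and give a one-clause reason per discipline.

admitting disciplines: affine, unrestricted
variable uses: g: 0; h: 1; f (bound): 0; p (bound): 1; q (bound): 0
left-to-right use order: h, p
typing: well-typed at Int -> Str -> Str -> Int
ordered ✗ (needs weakening: g, f, q unused)
linear ✗ (needs weakening: g, f, q unused)
affine ✓ (none of g, h, f, p, q used more than once)
relevant ✗ (needs weakening: g, f, q unused)
unrestricted ✓ (typability at Int -> Str -> Str -> Int is all that's needed)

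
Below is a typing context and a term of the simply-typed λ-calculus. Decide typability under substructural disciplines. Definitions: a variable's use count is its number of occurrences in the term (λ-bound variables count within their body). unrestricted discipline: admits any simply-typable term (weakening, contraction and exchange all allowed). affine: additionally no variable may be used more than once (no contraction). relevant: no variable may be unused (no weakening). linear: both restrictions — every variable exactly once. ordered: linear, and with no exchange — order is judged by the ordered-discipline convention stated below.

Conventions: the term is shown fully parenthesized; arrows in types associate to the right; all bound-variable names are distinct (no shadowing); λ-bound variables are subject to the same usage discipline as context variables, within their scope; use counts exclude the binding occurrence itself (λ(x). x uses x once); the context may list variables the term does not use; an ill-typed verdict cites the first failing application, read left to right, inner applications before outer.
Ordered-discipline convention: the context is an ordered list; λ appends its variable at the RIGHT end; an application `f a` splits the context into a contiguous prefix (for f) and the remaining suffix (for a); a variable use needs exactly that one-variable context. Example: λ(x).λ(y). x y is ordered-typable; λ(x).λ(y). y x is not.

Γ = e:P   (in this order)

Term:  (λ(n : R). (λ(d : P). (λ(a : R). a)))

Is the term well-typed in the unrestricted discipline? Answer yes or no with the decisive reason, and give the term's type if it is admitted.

yes — well-typed at R → P → R → R; no restrictions here; term : R → P → R → R
variable uses: e: 0×, n (bound): 0×, d (bound): 0×, a (bound): 1×
order of uses: a
typing: well-typed at R → P → R → R
across the five disciplines: ordered ✗ · linear ✗ · affine ✓ · relevant ✗ · unrestricted ✓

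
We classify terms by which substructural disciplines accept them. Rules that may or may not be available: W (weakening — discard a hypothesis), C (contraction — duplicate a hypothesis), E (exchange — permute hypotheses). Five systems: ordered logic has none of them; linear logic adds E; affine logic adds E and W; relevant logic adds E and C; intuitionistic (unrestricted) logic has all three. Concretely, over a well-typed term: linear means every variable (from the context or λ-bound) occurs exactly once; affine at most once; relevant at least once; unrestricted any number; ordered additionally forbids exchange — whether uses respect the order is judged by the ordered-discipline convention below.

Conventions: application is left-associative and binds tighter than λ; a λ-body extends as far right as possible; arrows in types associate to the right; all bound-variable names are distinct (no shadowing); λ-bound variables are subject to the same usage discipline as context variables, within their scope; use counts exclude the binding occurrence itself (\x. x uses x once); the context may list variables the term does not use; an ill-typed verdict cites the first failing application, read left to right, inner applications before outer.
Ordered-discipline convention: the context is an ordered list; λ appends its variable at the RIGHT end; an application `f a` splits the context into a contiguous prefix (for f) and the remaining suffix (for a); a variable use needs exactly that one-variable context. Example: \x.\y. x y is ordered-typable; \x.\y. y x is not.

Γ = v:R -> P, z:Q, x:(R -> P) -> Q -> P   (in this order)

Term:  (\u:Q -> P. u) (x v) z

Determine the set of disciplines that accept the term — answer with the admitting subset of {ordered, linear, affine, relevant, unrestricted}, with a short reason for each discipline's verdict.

admitted in: linear, affine, relevant, unrestricted
counts: v: 1×; z: 1×; x: 1×; u (bound): 1×
use order (left to right): u, x, v, z
typing: well-typed at P
ordered: ✗, use order u, x, v, z needs exchange
linear: ✓, each of v, z, x, u used exactly once
affine: ✓, v, z, x, u: no repeats, contraction unneeded
relevant: ✓, every one of v, z, x, u appears
unrestricted: ✓, well-typed at P; no restrictions here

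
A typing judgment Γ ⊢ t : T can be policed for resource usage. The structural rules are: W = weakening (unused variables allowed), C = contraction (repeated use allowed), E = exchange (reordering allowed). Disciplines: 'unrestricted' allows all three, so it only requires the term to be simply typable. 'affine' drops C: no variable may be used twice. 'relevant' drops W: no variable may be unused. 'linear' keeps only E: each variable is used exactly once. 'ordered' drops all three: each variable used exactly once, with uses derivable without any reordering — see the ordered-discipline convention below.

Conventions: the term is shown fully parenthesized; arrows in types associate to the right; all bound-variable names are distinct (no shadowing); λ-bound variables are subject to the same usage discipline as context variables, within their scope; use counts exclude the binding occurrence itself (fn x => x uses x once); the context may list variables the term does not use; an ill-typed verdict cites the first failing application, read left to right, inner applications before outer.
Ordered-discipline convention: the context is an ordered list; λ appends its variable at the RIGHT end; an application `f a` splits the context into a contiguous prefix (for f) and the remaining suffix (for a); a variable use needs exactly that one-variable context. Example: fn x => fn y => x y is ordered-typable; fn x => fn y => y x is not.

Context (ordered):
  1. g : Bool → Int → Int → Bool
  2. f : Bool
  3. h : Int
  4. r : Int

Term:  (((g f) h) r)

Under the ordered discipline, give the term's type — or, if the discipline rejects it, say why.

term : Bool
usage: g=1; f=1; h=1; r=1
order of uses: g, f, h, r
typing: ✓ — Bool
per-discipline verdicts: ordered ✓; linear ✓; affine ✓; relevant ✓; unrestricted ✓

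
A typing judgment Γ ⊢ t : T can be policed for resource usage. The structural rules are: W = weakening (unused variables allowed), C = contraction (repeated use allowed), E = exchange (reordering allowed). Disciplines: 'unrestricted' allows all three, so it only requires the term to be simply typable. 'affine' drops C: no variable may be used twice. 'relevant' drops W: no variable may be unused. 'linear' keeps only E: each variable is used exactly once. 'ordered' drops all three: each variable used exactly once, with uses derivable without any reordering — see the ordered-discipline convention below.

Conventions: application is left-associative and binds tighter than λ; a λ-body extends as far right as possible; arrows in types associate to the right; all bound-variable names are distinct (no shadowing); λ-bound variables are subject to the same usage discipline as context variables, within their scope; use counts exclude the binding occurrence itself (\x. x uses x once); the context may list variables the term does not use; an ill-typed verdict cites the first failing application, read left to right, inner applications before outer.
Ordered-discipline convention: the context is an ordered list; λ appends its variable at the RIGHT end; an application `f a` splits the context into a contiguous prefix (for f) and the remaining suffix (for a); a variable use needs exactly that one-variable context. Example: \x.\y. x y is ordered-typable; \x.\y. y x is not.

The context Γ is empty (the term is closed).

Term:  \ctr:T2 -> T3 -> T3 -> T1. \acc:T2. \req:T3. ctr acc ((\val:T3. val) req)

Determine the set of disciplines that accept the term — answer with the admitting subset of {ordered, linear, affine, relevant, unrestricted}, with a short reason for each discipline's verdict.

admitted by: ordered, linear, affine, relevant, unrestricted
use counts: ctr [bound]: 1×; acc [bound]: 1×; req [bound]: 1×; val [bound]: 1×
left-to-right use order: ctr, acc, val, req
typing: well-typed — term : (T2 -> T3 -> T3 -> T1) -> T2 -> T3 -> T3 -> T1
ordered ✓ (ctr, acc, req, val once each; derivable with no W/C/E)
linear ✓ (ctr, acc, req, val: one use apiece)
affine ✓ (no duplicate uses among ctr, acc, req, val)
relevant ✓ (at least one use each (ctr, acc, req, val))
unrestricted ✓ (well-typed at (T2 -> T3 -> T3 -> T1) -> T2 -> T3 -> T3 -> T1; no restrictions here)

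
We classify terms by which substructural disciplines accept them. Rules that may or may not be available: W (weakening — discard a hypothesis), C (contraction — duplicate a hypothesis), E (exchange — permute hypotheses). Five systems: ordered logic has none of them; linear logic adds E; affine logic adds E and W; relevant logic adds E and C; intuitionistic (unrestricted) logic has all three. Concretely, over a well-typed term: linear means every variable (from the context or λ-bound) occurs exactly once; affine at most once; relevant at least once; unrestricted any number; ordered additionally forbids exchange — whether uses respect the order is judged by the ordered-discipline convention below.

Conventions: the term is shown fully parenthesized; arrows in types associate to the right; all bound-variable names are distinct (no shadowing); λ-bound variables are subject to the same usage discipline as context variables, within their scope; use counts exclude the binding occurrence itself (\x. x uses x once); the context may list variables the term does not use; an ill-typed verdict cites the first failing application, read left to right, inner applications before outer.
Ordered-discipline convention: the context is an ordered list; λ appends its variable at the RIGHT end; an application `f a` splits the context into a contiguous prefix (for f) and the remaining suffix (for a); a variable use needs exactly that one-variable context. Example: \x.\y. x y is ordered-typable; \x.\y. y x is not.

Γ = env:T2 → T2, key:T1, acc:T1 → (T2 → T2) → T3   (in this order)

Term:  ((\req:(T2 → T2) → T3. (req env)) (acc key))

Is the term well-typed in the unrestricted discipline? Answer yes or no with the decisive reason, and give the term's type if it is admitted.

yes — simply typable at T3; W, C, E all held; term : T3
counts: env: 1×; key: 1×; acc: 1×; req [bound]: 1×
left-to-right use order: req, env, acc, key
typing: the term checks, with type T3
across the five disciplines: ordered ✗ · linear ✓ · affine ✓ · relevant ✓ · unrestricted ✓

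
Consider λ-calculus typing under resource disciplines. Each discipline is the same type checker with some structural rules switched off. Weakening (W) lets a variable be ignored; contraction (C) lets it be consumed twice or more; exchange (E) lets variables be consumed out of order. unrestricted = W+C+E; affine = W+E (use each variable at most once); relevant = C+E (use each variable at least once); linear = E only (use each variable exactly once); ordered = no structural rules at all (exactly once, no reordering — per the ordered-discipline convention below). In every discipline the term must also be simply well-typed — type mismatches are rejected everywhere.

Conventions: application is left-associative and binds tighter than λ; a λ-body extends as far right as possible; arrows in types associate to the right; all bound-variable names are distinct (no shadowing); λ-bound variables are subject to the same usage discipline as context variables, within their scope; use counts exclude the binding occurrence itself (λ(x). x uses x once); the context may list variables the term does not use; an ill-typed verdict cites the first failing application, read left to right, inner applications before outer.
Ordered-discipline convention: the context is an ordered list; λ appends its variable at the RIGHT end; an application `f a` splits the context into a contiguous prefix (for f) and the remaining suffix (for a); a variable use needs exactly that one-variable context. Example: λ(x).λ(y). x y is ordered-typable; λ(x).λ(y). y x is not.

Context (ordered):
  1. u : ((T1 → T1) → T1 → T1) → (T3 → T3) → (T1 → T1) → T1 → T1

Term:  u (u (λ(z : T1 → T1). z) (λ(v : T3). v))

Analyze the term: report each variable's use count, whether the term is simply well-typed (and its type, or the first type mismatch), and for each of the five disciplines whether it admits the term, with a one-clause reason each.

variable uses: u=2; z [bound]=1; v [bound]=1
left-to-right use order: u, u, z, v
typing: ✓ — (T3 → T3) → (T1 → T1) → T1 → T1
ordered ✗ (needs contraction — u ×2)
linear ✗ (needs contraction — u ×2)
affine ✗ (needs contraction — u ×2)
relevant ✓ (u, z, v: all used, weakening unneeded)
unrestricted ✓ (well-typed at (T3 → T3) → (T1 → T1) → T1 → T1; no restrictions here)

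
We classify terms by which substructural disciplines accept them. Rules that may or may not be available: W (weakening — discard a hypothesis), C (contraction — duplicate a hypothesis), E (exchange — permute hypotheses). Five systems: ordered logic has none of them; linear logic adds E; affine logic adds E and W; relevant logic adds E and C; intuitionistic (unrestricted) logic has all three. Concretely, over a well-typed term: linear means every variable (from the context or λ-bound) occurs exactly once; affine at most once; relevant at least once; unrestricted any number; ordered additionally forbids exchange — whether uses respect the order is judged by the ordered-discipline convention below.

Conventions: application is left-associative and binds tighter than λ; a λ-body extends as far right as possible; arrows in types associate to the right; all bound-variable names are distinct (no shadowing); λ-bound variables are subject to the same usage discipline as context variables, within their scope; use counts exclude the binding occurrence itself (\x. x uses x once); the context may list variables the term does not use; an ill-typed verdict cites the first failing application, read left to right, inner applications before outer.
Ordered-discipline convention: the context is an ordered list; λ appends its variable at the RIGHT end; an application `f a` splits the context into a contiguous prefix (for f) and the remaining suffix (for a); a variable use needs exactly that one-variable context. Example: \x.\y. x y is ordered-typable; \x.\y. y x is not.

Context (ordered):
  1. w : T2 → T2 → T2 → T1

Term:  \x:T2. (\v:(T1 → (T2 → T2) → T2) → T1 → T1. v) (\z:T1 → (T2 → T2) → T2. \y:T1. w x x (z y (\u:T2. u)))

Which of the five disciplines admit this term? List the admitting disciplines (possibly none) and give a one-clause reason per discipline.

accepted by: relevant, unrestricted
variable uses: w: 1; x [bound]: 2; v [bound]: 1; z [bound]: 1; y [bound]: 1; u [bound]: 1
left-to-right use order: v, w, x, x, z, y, u
typing: the term checks, with type T2 → (T1 → (T2 → T2) → T2) → T1 → T1
ordered: ✗ — needs contraction — x ×2
linear: ✗ — needs contraction — x ×2
affine: ✗ — needs contraction — x ×2
relevant: ✓ — at least one use each (w, x, v, z, y, u)
unrestricted: ✓ — typability at T2 → (T1 → (T2 → T2) → T2) → T1 → T1 is all that's needed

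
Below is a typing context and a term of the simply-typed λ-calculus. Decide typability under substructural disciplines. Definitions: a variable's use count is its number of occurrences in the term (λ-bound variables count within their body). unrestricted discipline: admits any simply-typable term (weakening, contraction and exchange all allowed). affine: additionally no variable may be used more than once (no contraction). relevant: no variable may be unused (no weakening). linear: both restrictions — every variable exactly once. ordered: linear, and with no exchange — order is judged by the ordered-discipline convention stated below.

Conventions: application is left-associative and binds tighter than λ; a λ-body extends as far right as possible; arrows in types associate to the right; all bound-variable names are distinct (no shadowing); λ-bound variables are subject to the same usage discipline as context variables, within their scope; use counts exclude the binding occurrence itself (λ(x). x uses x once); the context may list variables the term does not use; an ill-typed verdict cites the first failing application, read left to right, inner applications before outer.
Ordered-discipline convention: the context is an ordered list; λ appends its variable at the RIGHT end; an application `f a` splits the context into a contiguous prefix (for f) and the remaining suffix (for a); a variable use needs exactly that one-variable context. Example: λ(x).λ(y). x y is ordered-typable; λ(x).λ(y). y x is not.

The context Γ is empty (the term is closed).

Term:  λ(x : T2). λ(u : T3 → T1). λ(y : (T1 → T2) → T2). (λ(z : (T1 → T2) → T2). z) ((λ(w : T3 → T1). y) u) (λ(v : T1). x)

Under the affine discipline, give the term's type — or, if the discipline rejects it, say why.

term : T2 → (T3 → T1) → ((T1 → T2) → T2) → T2
use counts: x (λ-bound): 1; u (λ-bound): 1; y (λ-bound): 1; z (λ-bound): 1; w (λ-bound): 0; v (λ-bound): 0
order of uses: z, y, u, x
typing: well-typed — term : T2 → (T3 → T1) → ((T1 → T2) → T2) → T2
per-discipline verdicts: ordered ✗ | linear ✗ | affine ✓ | relevant ✗ | unrestricted ✓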